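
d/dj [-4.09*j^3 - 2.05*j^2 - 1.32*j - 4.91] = -12.27*j^2 - 4.1*j - 1.32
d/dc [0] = 0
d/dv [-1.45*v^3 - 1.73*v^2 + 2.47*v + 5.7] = -4.35*v^2 - 3.46*v + 2.47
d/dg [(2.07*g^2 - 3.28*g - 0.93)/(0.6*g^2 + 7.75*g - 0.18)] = (18.0105*g^2 + 0.370799999999999*g + 7.7979)/(0.36*g^4 + 9.3*g^3 + 59.8465*g^2 - 2.79*g + 0.0324)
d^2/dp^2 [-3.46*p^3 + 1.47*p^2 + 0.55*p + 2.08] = 2.94 - 20.76*p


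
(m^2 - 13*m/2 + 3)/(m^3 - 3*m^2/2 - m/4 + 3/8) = 4*(m - 6)/(4*m^2 - 4*m - 3)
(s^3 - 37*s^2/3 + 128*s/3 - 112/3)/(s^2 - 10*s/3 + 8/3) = (s^2 - 11*s + 28)/(s - 2)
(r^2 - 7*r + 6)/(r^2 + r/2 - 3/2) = 2*(r - 6)/(2*r + 3)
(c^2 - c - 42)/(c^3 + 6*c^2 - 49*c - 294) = 1/(c + 7)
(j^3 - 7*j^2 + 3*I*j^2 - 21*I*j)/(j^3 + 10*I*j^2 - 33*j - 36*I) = j*(j - 7)/(j^2 + 7*I*j - 12)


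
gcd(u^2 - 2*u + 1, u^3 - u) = u - 1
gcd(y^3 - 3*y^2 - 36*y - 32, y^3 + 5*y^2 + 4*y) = y^2 + 5*y + 4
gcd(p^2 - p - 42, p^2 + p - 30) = p + 6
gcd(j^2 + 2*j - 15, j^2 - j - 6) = j - 3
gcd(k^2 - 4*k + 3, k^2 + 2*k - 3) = k - 1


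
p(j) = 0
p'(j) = 0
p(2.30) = 0.00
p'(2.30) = 0.00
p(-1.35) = 0.00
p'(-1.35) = 0.00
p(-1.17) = 0.00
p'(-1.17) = 0.00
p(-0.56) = 0.00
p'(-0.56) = 0.00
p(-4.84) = 0.00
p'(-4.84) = 0.00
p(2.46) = 0.00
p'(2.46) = 0.00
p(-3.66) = 0.00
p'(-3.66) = 0.00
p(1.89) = 0.00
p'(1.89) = 0.00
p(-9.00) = 0.00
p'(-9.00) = 0.00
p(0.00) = 0.00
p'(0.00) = 0.00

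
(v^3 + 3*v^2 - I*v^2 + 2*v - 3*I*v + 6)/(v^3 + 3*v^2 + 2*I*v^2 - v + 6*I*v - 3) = (v - 2*I)/(v + I)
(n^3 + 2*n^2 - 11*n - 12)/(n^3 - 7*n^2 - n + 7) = (n^2 + n - 12)/(n^2 - 8*n + 7)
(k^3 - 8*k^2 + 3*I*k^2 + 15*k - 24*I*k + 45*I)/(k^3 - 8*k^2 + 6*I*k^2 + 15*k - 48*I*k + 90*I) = (k + 3*I)/(k + 6*I)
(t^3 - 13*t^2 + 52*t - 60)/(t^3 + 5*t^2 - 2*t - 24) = (t^2 - 11*t + 30)/(t^2 + 7*t + 12)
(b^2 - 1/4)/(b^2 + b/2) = (b - 1/2)/b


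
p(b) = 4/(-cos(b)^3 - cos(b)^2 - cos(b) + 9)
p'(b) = 4*(-3*sin(b)*cos(b)^2 - 2*sin(b)*cos(b) - sin(b))/(-cos(b)^3 - cos(b)^2 - cos(b) + 9)^2 = 4*(3*sin(b)^2 - 2*cos(b) - 4)*sin(b)/(cos(b)^3 + cos(b)^2 + cos(b) - 9)^2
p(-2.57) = 0.41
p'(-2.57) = 0.03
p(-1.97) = 0.43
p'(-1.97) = 0.03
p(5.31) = 0.50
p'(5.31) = 0.16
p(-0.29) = 0.64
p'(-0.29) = 0.17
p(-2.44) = 0.42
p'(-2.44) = 0.03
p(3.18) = 0.40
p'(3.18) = 0.00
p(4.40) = 0.43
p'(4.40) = 0.03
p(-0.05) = 0.67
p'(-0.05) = 0.03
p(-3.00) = 0.40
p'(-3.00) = 0.01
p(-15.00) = 0.42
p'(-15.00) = 0.03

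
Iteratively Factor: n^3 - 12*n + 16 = (n - 2)*(n^2 + 2*n - 8) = (n - 2)^2*(n + 4)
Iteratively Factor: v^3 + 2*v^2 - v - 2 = (v + 2)*(v^2 - 1) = (v - 1)*(v + 2)*(v + 1)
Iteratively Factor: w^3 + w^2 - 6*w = (w + 3)*(w^2 - 2*w) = (w - 2)*(w + 3)*(w)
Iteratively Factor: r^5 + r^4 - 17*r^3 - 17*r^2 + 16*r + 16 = (r + 4)*(r^4 - 3*r^3 - 5*r^2 + 3*r + 4) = (r + 1)*(r + 4)*(r^3 - 4*r^2 - r + 4) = (r + 1)^2*(r + 4)*(r^2 - 5*r + 4) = (r - 1)*(r + 1)^2*(r + 4)*(r - 4)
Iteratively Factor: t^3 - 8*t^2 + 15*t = (t - 5)*(t^2 - 3*t) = (t - 5)*(t - 3)*(t)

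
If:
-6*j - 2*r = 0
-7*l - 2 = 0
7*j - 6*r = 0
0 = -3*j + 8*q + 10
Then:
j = 0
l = -2/7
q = -5/4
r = 0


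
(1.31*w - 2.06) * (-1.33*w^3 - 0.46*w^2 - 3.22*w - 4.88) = -1.7423*w^4 + 2.1372*w^3 - 3.2706*w^2 + 0.2404*w + 10.0528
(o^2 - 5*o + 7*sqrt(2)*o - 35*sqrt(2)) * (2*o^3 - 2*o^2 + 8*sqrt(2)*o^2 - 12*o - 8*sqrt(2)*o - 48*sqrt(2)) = 2*o^5 - 12*o^4 + 22*sqrt(2)*o^4 - 132*sqrt(2)*o^3 + 110*o^3 - 612*o^2 - 22*sqrt(2)*o^2 - 112*o + 660*sqrt(2)*o + 3360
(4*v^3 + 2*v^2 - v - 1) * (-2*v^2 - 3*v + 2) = -8*v^5 - 16*v^4 + 4*v^3 + 9*v^2 + v - 2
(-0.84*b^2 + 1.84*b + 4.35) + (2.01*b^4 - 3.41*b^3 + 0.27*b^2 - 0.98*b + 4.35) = 2.01*b^4 - 3.41*b^3 - 0.57*b^2 + 0.86*b + 8.7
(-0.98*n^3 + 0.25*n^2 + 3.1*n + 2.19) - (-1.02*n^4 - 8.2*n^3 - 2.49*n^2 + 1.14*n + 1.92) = 1.02*n^4 + 7.22*n^3 + 2.74*n^2 + 1.96*n + 0.27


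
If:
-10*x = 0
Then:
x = 0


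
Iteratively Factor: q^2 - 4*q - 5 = (q + 1)*(q - 5)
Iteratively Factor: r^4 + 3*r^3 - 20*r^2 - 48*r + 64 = (r + 4)*(r^3 - r^2 - 16*r + 16) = (r - 1)*(r + 4)*(r^2 - 16) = (r - 4)*(r - 1)*(r + 4)*(r + 4)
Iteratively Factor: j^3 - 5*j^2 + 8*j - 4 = (j - 2)*(j^2 - 3*j + 2) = (j - 2)*(j - 1)*(j - 2)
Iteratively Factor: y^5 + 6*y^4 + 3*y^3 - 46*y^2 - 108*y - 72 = (y + 2)*(y^4 + 4*y^3 - 5*y^2 - 36*y - 36) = (y + 2)^2*(y^3 + 2*y^2 - 9*y - 18) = (y + 2)^3*(y^2 - 9) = (y + 2)^3*(y + 3)*(y - 3)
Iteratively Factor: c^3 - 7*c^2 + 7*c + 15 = (c - 3)*(c^2 - 4*c - 5) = (c - 3)*(c + 1)*(c - 5)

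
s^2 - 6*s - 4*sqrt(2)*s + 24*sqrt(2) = (s - 6)*(s - 4*sqrt(2))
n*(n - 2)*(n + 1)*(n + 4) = n^4 + 3*n^3 - 6*n^2 - 8*n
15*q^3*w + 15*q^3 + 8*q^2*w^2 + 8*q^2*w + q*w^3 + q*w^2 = (3*q + w)*(5*q + w)*(q*w + q)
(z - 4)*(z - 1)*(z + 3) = z^3 - 2*z^2 - 11*z + 12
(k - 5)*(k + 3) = k^2 - 2*k - 15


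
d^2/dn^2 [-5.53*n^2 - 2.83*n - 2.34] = -11.0600000000000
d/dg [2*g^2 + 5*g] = 4*g + 5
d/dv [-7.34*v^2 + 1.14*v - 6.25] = 1.14 - 14.68*v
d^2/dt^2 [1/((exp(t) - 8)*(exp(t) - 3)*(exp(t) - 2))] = (9*exp(5*t) - 143*exp(4*t) + 768*exp(3*t) - 1362*exp(2*t) - 380*exp(t) + 2208)*exp(t)/(exp(9*t) - 39*exp(8*t) + 645*exp(7*t) - 5929*exp(6*t) + 33414*exp(5*t) - 120108*exp(4*t) + 276472*exp(3*t) - 394560*exp(2*t) + 317952*exp(t) - 110592)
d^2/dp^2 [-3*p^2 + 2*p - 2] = -6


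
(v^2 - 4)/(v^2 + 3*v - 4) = (v^2 - 4)/(v^2 + 3*v - 4)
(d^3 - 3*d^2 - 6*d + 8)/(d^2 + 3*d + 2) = (d^2 - 5*d + 4)/(d + 1)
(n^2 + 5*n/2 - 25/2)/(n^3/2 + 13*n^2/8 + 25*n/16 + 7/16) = 8*(2*n^2 + 5*n - 25)/(8*n^3 + 26*n^2 + 25*n + 7)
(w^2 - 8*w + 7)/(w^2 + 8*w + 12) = (w^2 - 8*w + 7)/(w^2 + 8*w + 12)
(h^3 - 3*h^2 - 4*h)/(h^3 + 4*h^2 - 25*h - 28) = h/(h + 7)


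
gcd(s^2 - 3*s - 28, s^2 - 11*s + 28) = s - 7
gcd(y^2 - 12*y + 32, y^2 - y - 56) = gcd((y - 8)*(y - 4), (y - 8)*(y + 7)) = y - 8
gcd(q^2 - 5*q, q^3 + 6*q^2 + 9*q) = q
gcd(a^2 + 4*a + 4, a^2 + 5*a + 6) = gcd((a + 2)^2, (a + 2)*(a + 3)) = a + 2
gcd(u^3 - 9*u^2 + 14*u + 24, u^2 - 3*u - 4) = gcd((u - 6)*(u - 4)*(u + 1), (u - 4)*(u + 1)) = u^2 - 3*u - 4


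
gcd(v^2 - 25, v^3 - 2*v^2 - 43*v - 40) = v + 5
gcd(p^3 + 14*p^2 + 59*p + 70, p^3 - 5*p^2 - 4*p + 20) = p + 2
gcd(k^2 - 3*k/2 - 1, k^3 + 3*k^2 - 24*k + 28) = k - 2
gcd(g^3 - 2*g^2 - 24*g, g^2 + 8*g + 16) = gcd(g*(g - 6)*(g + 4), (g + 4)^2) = g + 4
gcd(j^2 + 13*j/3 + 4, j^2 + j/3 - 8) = j + 3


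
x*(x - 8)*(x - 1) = x^3 - 9*x^2 + 8*x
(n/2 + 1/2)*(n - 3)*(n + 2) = n^3/2 - 7*n/2 - 3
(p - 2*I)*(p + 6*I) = p^2 + 4*I*p + 12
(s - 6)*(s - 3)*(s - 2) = s^3 - 11*s^2 + 36*s - 36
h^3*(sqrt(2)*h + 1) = sqrt(2)*h^4 + h^3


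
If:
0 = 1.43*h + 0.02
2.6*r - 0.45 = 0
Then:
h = -0.01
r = 0.17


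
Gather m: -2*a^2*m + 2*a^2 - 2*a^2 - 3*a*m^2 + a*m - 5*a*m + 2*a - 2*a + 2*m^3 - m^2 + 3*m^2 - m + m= 2*m^3 + m^2*(2 - 3*a) + m*(-2*a^2 - 4*a)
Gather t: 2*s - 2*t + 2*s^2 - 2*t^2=2*s^2 + 2*s - 2*t^2 - 2*t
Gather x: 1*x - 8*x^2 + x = -8*x^2 + 2*x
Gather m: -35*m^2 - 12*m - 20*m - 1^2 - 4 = -35*m^2 - 32*m - 5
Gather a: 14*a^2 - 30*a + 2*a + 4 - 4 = 14*a^2 - 28*a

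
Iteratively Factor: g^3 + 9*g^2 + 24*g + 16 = (g + 1)*(g^2 + 8*g + 16) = (g + 1)*(g + 4)*(g + 4)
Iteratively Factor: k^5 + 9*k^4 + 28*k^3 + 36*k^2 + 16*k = (k + 2)*(k^4 + 7*k^3 + 14*k^2 + 8*k) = (k + 2)*(k + 4)*(k^3 + 3*k^2 + 2*k) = k*(k + 2)*(k + 4)*(k^2 + 3*k + 2) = k*(k + 2)^2*(k + 4)*(k + 1)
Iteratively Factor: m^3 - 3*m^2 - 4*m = (m + 1)*(m^2 - 4*m) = (m - 4)*(m + 1)*(m)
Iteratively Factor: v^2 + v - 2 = (v - 1)*(v + 2)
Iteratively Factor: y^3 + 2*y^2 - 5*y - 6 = (y + 3)*(y^2 - y - 2) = (y + 1)*(y + 3)*(y - 2)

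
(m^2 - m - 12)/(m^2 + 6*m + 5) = (m^2 - m - 12)/(m^2 + 6*m + 5)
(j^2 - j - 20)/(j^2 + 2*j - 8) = (j - 5)/(j - 2)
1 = 1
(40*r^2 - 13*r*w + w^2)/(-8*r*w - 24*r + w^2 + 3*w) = (-5*r + w)/(w + 3)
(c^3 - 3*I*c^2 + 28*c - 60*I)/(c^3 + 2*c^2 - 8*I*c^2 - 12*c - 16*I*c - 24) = (c + 5*I)/(c + 2)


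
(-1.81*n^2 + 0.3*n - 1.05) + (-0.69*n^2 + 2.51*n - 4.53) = -2.5*n^2 + 2.81*n - 5.58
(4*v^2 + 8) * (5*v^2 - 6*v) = 20*v^4 - 24*v^3 + 40*v^2 - 48*v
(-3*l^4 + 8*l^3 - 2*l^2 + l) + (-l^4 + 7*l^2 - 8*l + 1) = -4*l^4 + 8*l^3 + 5*l^2 - 7*l + 1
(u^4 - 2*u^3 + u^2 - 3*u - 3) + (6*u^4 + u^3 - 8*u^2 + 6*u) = 7*u^4 - u^3 - 7*u^2 + 3*u - 3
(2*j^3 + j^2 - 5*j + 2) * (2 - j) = -2*j^4 + 3*j^3 + 7*j^2 - 12*j + 4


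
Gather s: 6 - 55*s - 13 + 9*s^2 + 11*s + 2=9*s^2 - 44*s - 5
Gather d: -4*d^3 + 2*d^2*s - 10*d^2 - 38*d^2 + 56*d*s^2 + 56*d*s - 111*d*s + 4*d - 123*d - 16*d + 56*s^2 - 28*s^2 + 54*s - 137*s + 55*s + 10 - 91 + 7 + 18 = -4*d^3 + d^2*(2*s - 48) + d*(56*s^2 - 55*s - 135) + 28*s^2 - 28*s - 56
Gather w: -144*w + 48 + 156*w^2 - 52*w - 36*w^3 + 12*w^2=-36*w^3 + 168*w^2 - 196*w + 48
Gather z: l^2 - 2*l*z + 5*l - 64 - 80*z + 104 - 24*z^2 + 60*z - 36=l^2 + 5*l - 24*z^2 + z*(-2*l - 20) + 4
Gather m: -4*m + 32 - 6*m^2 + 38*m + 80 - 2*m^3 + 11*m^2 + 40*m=-2*m^3 + 5*m^2 + 74*m + 112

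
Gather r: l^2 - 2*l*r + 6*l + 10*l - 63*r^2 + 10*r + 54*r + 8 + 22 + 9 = l^2 + 16*l - 63*r^2 + r*(64 - 2*l) + 39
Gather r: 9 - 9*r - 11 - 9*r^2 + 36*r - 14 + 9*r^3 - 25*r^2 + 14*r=9*r^3 - 34*r^2 + 41*r - 16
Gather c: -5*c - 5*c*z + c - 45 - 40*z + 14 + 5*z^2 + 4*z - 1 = c*(-5*z - 4) + 5*z^2 - 36*z - 32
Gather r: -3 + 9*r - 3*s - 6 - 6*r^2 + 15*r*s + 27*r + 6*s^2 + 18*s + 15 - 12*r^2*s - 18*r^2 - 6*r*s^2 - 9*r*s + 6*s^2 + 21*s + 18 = r^2*(-12*s - 24) + r*(-6*s^2 + 6*s + 36) + 12*s^2 + 36*s + 24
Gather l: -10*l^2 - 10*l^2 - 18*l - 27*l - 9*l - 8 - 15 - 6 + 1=-20*l^2 - 54*l - 28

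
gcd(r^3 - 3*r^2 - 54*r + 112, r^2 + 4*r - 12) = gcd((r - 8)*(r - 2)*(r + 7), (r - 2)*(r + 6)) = r - 2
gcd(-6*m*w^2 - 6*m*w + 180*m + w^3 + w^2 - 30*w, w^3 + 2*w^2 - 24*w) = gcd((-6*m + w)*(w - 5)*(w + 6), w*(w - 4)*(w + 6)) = w + 6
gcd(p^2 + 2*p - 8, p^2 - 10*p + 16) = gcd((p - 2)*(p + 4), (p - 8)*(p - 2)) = p - 2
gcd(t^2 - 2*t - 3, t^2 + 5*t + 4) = t + 1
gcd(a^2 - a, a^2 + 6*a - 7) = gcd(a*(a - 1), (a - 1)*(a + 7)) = a - 1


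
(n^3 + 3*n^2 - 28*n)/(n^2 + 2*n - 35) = n*(n - 4)/(n - 5)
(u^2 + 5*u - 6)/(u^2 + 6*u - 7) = (u + 6)/(u + 7)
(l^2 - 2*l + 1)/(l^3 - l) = (l - 1)/(l*(l + 1))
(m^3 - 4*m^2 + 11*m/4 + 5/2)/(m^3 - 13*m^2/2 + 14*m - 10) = (m + 1/2)/(m - 2)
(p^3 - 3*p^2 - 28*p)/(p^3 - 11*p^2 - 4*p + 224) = p/(p - 8)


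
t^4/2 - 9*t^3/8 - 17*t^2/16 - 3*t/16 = t*(t/2 + 1/4)*(t - 3)*(t + 1/4)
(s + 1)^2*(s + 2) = s^3 + 4*s^2 + 5*s + 2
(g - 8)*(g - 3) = g^2 - 11*g + 24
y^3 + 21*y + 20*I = (y - 5*I)*(y + I)*(y + 4*I)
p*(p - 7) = p^2 - 7*p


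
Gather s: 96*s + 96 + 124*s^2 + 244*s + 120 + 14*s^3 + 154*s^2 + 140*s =14*s^3 + 278*s^2 + 480*s + 216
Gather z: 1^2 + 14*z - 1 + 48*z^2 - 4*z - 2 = 48*z^2 + 10*z - 2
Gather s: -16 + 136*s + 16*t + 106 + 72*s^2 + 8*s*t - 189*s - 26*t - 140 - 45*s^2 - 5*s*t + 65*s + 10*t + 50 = 27*s^2 + s*(3*t + 12)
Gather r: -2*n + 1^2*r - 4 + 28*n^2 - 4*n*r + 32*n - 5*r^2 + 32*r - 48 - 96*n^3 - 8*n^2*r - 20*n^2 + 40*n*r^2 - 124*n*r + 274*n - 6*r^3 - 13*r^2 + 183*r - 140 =-96*n^3 + 8*n^2 + 304*n - 6*r^3 + r^2*(40*n - 18) + r*(-8*n^2 - 128*n + 216) - 192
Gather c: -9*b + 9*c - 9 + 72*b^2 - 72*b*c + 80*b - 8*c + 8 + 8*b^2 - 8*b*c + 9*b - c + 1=80*b^2 - 80*b*c + 80*b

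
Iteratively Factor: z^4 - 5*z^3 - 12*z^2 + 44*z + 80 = (z + 2)*(z^3 - 7*z^2 + 2*z + 40) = (z - 4)*(z + 2)*(z^2 - 3*z - 10) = (z - 4)*(z + 2)^2*(z - 5)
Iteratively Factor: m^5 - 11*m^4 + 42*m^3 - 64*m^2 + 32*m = (m - 4)*(m^4 - 7*m^3 + 14*m^2 - 8*m) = m*(m - 4)*(m^3 - 7*m^2 + 14*m - 8) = m*(m - 4)^2*(m^2 - 3*m + 2) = m*(m - 4)^2*(m - 1)*(m - 2)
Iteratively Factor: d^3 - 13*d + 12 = (d + 4)*(d^2 - 4*d + 3) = (d - 1)*(d + 4)*(d - 3)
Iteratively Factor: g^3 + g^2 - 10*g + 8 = (g + 4)*(g^2 - 3*g + 2) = (g - 2)*(g + 4)*(g - 1)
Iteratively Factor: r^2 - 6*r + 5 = (r - 1)*(r - 5)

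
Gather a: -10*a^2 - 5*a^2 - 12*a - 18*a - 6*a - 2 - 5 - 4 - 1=-15*a^2 - 36*a - 12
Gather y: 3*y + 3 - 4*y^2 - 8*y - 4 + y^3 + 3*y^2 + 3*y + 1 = y^3 - y^2 - 2*y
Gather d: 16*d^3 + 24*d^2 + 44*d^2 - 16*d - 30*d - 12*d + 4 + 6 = 16*d^3 + 68*d^2 - 58*d + 10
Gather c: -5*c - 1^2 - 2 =-5*c - 3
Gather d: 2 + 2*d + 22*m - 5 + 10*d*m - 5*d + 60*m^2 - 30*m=d*(10*m - 3) + 60*m^2 - 8*m - 3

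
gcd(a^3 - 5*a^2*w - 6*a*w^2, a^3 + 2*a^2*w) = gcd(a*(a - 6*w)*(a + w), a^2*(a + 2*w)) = a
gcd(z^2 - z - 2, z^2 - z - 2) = z^2 - z - 2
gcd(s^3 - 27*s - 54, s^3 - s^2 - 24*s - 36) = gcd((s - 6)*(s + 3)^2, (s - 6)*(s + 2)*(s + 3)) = s^2 - 3*s - 18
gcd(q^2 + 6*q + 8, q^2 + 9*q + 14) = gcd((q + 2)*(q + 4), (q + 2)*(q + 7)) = q + 2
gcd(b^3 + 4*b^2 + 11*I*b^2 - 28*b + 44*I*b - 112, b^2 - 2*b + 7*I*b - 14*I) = b + 7*I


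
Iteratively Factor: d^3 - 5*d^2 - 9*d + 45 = (d + 3)*(d^2 - 8*d + 15) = (d - 5)*(d + 3)*(d - 3)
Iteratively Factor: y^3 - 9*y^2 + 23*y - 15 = (y - 5)*(y^2 - 4*y + 3) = (y - 5)*(y - 3)*(y - 1)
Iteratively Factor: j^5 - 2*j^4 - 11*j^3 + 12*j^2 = (j)*(j^4 - 2*j^3 - 11*j^2 + 12*j) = j*(j - 1)*(j^3 - j^2 - 12*j) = j^2*(j - 1)*(j^2 - j - 12) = j^2*(j - 4)*(j - 1)*(j + 3)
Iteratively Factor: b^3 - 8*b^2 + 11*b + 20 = (b - 5)*(b^2 - 3*b - 4) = (b - 5)*(b - 4)*(b + 1)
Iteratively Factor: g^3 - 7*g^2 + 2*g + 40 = (g - 5)*(g^2 - 2*g - 8) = (g - 5)*(g + 2)*(g - 4)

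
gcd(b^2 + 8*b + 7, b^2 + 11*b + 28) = b + 7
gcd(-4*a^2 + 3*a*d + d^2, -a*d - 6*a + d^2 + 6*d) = a - d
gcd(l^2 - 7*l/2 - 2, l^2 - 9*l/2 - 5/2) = l + 1/2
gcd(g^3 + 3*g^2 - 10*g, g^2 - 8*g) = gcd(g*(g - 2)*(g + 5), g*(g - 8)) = g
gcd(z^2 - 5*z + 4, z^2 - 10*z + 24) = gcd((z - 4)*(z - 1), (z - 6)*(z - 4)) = z - 4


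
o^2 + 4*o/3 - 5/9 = (o - 1/3)*(o + 5/3)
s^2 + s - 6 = (s - 2)*(s + 3)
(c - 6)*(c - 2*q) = c^2 - 2*c*q - 6*c + 12*q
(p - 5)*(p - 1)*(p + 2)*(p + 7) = p^4 + 3*p^3 - 35*p^2 - 39*p + 70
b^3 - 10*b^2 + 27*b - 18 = (b - 6)*(b - 3)*(b - 1)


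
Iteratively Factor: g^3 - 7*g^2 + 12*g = (g)*(g^2 - 7*g + 12) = g*(g - 4)*(g - 3)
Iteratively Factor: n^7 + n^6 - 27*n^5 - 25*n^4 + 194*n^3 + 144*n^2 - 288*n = (n - 3)*(n^6 + 4*n^5 - 15*n^4 - 70*n^3 - 16*n^2 + 96*n) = (n - 3)*(n + 4)*(n^5 - 15*n^3 - 10*n^2 + 24*n) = (n - 3)*(n - 1)*(n + 4)*(n^4 + n^3 - 14*n^2 - 24*n) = (n - 3)*(n - 1)*(n + 3)*(n + 4)*(n^3 - 2*n^2 - 8*n) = (n - 4)*(n - 3)*(n - 1)*(n + 3)*(n + 4)*(n^2 + 2*n) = (n - 4)*(n - 3)*(n - 1)*(n + 2)*(n + 3)*(n + 4)*(n)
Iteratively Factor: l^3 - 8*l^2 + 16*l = (l - 4)*(l^2 - 4*l) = (l - 4)^2*(l)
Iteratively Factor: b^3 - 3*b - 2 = (b - 2)*(b^2 + 2*b + 1) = (b - 2)*(b + 1)*(b + 1)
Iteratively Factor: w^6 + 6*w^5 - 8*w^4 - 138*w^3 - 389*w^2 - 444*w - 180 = (w + 3)*(w^5 + 3*w^4 - 17*w^3 - 87*w^2 - 128*w - 60) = (w + 2)*(w + 3)*(w^4 + w^3 - 19*w^2 - 49*w - 30) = (w - 5)*(w + 2)*(w + 3)*(w^3 + 6*w^2 + 11*w + 6) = (w - 5)*(w + 2)^2*(w + 3)*(w^2 + 4*w + 3) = (w - 5)*(w + 1)*(w + 2)^2*(w + 3)*(w + 3)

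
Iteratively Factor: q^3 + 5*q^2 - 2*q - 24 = (q - 2)*(q^2 + 7*q + 12) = (q - 2)*(q + 4)*(q + 3)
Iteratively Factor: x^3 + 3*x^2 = (x)*(x^2 + 3*x) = x^2*(x + 3)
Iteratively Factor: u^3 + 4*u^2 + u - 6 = (u + 3)*(u^2 + u - 2) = (u - 1)*(u + 3)*(u + 2)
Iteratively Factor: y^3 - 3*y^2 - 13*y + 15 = (y - 5)*(y^2 + 2*y - 3) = (y - 5)*(y - 1)*(y + 3)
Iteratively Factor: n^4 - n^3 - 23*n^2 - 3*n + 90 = (n + 3)*(n^3 - 4*n^2 - 11*n + 30) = (n - 5)*(n + 3)*(n^2 + n - 6) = (n - 5)*(n - 2)*(n + 3)*(n + 3)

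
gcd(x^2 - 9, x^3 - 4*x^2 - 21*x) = x + 3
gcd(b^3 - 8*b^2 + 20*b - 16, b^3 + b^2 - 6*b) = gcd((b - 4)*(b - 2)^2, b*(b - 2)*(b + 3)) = b - 2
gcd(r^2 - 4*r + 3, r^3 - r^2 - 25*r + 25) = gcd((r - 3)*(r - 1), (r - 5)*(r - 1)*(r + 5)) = r - 1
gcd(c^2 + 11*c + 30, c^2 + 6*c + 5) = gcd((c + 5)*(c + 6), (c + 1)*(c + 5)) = c + 5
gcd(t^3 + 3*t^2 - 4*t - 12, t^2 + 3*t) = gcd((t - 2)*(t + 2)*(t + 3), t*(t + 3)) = t + 3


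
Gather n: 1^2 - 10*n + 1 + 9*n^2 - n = 9*n^2 - 11*n + 2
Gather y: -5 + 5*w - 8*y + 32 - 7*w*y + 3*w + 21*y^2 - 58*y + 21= 8*w + 21*y^2 + y*(-7*w - 66) + 48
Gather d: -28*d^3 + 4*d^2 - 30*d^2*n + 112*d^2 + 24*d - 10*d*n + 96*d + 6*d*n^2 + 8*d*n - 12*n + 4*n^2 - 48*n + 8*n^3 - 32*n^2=-28*d^3 + d^2*(116 - 30*n) + d*(6*n^2 - 2*n + 120) + 8*n^3 - 28*n^2 - 60*n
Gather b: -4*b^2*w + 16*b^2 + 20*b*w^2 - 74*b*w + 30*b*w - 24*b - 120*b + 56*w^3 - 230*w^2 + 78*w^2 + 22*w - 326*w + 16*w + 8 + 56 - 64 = b^2*(16 - 4*w) + b*(20*w^2 - 44*w - 144) + 56*w^3 - 152*w^2 - 288*w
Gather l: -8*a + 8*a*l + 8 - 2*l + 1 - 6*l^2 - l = -8*a - 6*l^2 + l*(8*a - 3) + 9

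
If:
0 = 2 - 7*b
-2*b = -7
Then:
No Solution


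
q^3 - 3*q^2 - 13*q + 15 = (q - 5)*(q - 1)*(q + 3)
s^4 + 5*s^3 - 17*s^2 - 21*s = s*(s - 3)*(s + 1)*(s + 7)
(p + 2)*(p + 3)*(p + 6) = p^3 + 11*p^2 + 36*p + 36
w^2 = w^2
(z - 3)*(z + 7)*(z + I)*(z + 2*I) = z^4 + 4*z^3 + 3*I*z^3 - 23*z^2 + 12*I*z^2 - 8*z - 63*I*z + 42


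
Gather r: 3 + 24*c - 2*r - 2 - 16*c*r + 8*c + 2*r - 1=-16*c*r + 32*c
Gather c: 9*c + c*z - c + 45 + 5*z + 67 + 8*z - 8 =c*(z + 8) + 13*z + 104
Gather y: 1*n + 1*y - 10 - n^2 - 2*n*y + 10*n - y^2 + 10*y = -n^2 + 11*n - y^2 + y*(11 - 2*n) - 10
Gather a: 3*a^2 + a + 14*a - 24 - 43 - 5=3*a^2 + 15*a - 72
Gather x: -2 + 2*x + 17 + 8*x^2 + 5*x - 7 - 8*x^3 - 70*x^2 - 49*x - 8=-8*x^3 - 62*x^2 - 42*x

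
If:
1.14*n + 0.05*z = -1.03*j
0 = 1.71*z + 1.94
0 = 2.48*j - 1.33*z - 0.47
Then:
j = -0.42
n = 0.43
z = -1.13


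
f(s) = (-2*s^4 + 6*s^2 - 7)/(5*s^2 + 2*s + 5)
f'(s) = (-10*s - 2)*(-2*s^4 + 6*s^2 - 7)/(5*s^2 + 2*s + 5)^2 + (-8*s^3 + 12*s)/(5*s^2 + 2*s + 5)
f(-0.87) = -0.51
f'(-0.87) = -1.22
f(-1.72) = -0.41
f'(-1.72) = 0.84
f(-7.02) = -19.25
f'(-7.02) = 5.77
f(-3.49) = -3.91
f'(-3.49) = 2.88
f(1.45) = -0.18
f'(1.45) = -0.22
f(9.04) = -29.82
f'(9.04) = -7.06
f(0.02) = -1.39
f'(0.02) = 0.65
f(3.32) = -2.75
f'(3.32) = -2.34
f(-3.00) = -2.61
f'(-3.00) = 2.43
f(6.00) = -12.10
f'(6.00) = -4.60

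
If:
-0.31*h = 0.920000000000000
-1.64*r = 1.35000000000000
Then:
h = -2.97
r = -0.82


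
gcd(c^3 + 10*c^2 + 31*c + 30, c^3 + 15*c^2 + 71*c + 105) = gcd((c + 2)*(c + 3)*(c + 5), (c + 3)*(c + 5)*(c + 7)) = c^2 + 8*c + 15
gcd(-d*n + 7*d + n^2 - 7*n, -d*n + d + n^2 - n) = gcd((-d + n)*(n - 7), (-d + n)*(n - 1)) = d - n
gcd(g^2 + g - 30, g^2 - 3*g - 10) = g - 5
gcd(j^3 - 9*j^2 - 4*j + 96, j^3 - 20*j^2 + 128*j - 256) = j^2 - 12*j + 32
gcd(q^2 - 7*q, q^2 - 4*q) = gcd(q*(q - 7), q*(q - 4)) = q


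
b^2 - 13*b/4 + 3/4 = (b - 3)*(b - 1/4)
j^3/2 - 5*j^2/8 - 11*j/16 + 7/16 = (j/2 + 1/2)*(j - 7/4)*(j - 1/2)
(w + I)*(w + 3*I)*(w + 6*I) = w^3 + 10*I*w^2 - 27*w - 18*I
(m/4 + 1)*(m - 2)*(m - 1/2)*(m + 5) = m^4/4 + 13*m^3/8 - 3*m^2/8 - 41*m/4 + 5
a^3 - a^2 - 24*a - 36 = (a - 6)*(a + 2)*(a + 3)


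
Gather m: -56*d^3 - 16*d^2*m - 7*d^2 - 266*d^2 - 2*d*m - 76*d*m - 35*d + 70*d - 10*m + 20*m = -56*d^3 - 273*d^2 + 35*d + m*(-16*d^2 - 78*d + 10)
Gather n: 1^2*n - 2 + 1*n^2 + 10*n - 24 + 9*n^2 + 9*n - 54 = 10*n^2 + 20*n - 80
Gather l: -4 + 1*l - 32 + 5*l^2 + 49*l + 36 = 5*l^2 + 50*l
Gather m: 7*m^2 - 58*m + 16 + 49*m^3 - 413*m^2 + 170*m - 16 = 49*m^3 - 406*m^2 + 112*m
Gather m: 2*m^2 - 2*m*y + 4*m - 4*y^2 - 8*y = 2*m^2 + m*(4 - 2*y) - 4*y^2 - 8*y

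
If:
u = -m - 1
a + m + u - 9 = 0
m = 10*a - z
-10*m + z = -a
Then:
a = 10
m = 10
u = -11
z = 90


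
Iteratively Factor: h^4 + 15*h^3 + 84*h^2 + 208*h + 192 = (h + 4)*(h^3 + 11*h^2 + 40*h + 48) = (h + 4)^2*(h^2 + 7*h + 12) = (h + 4)^3*(h + 3)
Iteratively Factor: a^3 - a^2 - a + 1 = (a - 1)*(a^2 - 1) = (a - 1)^2*(a + 1)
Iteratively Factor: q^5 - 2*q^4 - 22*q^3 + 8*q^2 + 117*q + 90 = (q - 3)*(q^4 + q^3 - 19*q^2 - 49*q - 30) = (q - 5)*(q - 3)*(q^3 + 6*q^2 + 11*q + 6) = (q - 5)*(q - 3)*(q + 2)*(q^2 + 4*q + 3) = (q - 5)*(q - 3)*(q + 1)*(q + 2)*(q + 3)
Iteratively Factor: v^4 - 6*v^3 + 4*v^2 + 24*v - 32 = (v - 2)*(v^3 - 4*v^2 - 4*v + 16) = (v - 2)*(v + 2)*(v^2 - 6*v + 8) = (v - 2)^2*(v + 2)*(v - 4)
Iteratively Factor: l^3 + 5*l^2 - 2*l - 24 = (l + 3)*(l^2 + 2*l - 8) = (l + 3)*(l + 4)*(l - 2)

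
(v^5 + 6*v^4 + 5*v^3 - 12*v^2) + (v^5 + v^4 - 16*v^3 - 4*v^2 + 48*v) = 2*v^5 + 7*v^4 - 11*v^3 - 16*v^2 + 48*v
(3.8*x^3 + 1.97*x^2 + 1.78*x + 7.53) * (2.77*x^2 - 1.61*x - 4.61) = 10.526*x^5 - 0.6611*x^4 - 15.7591*x^3 + 8.9106*x^2 - 20.3291*x - 34.7133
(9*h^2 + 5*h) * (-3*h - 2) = -27*h^3 - 33*h^2 - 10*h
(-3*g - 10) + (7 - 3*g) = -6*g - 3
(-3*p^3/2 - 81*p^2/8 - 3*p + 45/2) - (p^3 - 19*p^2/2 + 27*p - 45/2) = -5*p^3/2 - 5*p^2/8 - 30*p + 45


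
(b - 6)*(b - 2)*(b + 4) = b^3 - 4*b^2 - 20*b + 48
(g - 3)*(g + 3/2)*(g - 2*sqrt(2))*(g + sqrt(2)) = g^4 - 3*g^3/2 - sqrt(2)*g^3 - 17*g^2/2 + 3*sqrt(2)*g^2/2 + 6*g + 9*sqrt(2)*g/2 + 18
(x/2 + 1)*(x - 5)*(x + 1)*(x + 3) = x^4/2 + x^3/2 - 19*x^2/2 - 49*x/2 - 15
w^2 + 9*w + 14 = (w + 2)*(w + 7)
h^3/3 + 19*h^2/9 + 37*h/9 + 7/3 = (h/3 + 1)*(h + 1)*(h + 7/3)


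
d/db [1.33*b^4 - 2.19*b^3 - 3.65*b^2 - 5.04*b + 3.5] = 5.32*b^3 - 6.57*b^2 - 7.3*b - 5.04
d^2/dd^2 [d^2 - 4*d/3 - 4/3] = 2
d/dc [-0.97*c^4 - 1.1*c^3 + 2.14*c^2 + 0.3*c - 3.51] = -3.88*c^3 - 3.3*c^2 + 4.28*c + 0.3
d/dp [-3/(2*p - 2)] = 3/(2*(p - 1)^2)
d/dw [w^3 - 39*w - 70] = 3*w^2 - 39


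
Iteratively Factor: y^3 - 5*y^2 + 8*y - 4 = (y - 2)*(y^2 - 3*y + 2) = (y - 2)^2*(y - 1)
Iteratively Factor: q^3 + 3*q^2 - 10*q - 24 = (q + 4)*(q^2 - q - 6) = (q - 3)*(q + 4)*(q + 2)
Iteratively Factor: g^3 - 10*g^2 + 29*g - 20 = (g - 4)*(g^2 - 6*g + 5) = (g - 4)*(g - 1)*(g - 5)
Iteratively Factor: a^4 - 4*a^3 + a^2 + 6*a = (a + 1)*(a^3 - 5*a^2 + 6*a) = (a - 2)*(a + 1)*(a^2 - 3*a) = (a - 3)*(a - 2)*(a + 1)*(a)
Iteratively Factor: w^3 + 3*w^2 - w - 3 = (w + 3)*(w^2 - 1) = (w + 1)*(w + 3)*(w - 1)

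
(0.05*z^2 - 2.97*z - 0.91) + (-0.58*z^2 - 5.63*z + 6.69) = -0.53*z^2 - 8.6*z + 5.78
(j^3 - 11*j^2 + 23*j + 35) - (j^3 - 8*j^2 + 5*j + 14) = -3*j^2 + 18*j + 21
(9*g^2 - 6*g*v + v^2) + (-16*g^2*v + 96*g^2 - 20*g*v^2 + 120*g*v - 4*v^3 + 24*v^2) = -16*g^2*v + 105*g^2 - 20*g*v^2 + 114*g*v - 4*v^3 + 25*v^2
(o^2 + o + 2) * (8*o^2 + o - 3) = 8*o^4 + 9*o^3 + 14*o^2 - o - 6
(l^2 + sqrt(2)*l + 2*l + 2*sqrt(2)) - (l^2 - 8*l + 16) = sqrt(2)*l + 10*l - 16 + 2*sqrt(2)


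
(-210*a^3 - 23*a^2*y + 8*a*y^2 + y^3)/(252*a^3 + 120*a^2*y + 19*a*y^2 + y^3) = (-5*a + y)/(6*a + y)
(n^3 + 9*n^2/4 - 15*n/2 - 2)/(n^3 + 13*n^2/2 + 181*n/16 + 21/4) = 4*(4*n^2 - 7*n - 2)/(16*n^2 + 40*n + 21)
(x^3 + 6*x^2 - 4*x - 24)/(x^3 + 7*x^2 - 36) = (x + 2)/(x + 3)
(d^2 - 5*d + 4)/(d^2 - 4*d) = (d - 1)/d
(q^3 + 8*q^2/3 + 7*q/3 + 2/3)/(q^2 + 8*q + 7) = (3*q^2 + 5*q + 2)/(3*(q + 7))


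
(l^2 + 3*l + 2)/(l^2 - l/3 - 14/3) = 3*(l + 1)/(3*l - 7)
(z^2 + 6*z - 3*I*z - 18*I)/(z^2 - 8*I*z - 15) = (z + 6)/(z - 5*I)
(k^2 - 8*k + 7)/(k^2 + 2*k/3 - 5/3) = 3*(k - 7)/(3*k + 5)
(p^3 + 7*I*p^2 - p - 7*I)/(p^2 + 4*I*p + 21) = (p^2 - 1)/(p - 3*I)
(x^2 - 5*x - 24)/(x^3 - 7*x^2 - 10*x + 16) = (x + 3)/(x^2 + x - 2)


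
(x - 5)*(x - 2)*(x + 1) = x^3 - 6*x^2 + 3*x + 10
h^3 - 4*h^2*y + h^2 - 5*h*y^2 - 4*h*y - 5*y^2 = (h + 1)*(h - 5*y)*(h + y)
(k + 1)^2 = k^2 + 2*k + 1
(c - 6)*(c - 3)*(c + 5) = c^3 - 4*c^2 - 27*c + 90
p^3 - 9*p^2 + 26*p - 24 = (p - 4)*(p - 3)*(p - 2)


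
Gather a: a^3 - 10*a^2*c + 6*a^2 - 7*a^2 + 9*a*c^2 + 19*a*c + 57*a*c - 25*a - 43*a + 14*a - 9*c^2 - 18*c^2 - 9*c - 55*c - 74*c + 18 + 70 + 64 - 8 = a^3 + a^2*(-10*c - 1) + a*(9*c^2 + 76*c - 54) - 27*c^2 - 138*c + 144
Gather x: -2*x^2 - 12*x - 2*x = -2*x^2 - 14*x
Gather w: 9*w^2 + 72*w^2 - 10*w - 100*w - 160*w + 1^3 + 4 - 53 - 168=81*w^2 - 270*w - 216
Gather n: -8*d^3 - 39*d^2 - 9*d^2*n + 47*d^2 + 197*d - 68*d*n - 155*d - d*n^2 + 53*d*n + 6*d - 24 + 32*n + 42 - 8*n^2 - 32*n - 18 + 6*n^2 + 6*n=-8*d^3 + 8*d^2 + 48*d + n^2*(-d - 2) + n*(-9*d^2 - 15*d + 6)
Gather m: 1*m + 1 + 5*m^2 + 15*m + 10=5*m^2 + 16*m + 11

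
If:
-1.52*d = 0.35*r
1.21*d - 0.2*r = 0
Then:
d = 0.00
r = 0.00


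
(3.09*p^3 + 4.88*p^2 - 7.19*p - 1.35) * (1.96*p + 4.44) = 6.0564*p^4 + 23.2844*p^3 + 7.5748*p^2 - 34.5696*p - 5.994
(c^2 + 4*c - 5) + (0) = c^2 + 4*c - 5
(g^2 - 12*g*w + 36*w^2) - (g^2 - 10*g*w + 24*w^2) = -2*g*w + 12*w^2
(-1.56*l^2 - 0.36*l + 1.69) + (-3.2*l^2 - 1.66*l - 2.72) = -4.76*l^2 - 2.02*l - 1.03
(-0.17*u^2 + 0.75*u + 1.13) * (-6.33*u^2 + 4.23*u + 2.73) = 1.0761*u^4 - 5.4666*u^3 - 4.4445*u^2 + 6.8274*u + 3.0849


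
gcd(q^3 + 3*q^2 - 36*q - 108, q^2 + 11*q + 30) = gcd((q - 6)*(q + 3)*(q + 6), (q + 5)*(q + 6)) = q + 6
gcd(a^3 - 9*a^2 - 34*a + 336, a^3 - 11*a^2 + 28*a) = a - 7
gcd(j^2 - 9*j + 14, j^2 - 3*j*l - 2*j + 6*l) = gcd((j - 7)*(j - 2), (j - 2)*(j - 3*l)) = j - 2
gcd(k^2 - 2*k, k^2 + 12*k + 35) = 1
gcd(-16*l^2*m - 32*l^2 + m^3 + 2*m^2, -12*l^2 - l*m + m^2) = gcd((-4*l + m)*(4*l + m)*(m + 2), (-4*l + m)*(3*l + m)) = 4*l - m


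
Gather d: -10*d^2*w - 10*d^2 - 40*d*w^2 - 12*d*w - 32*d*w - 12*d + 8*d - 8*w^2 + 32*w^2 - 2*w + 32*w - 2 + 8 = d^2*(-10*w - 10) + d*(-40*w^2 - 44*w - 4) + 24*w^2 + 30*w + 6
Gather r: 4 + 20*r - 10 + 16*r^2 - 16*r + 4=16*r^2 + 4*r - 2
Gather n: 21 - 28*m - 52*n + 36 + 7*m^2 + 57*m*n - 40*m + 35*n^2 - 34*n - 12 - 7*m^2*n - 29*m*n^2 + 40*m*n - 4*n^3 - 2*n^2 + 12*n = 7*m^2 - 68*m - 4*n^3 + n^2*(33 - 29*m) + n*(-7*m^2 + 97*m - 74) + 45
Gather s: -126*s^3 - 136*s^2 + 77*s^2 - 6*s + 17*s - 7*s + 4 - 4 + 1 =-126*s^3 - 59*s^2 + 4*s + 1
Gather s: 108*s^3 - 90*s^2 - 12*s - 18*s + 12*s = 108*s^3 - 90*s^2 - 18*s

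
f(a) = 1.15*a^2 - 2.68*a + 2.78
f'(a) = 2.3*a - 2.68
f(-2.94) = 20.60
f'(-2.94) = -9.44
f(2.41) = 3.00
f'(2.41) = 2.86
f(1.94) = 1.91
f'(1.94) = 1.78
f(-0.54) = 4.56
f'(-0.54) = -3.92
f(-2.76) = 18.94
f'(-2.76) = -9.03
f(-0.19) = 3.33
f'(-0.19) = -3.12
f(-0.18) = 3.30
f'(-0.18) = -3.09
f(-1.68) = 10.53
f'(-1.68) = -6.54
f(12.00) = 136.22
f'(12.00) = 24.92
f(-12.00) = 200.54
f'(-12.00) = -30.28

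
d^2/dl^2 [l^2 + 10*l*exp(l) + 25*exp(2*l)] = 10*l*exp(l) + 100*exp(2*l) + 20*exp(l) + 2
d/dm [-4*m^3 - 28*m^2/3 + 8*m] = -12*m^2 - 56*m/3 + 8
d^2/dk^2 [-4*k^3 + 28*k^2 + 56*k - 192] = 56 - 24*k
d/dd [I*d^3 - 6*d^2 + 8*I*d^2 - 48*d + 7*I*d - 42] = 3*I*d^2 + d*(-12 + 16*I) - 48 + 7*I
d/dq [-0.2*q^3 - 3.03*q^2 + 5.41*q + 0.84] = -0.6*q^2 - 6.06*q + 5.41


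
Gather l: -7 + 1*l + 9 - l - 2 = 0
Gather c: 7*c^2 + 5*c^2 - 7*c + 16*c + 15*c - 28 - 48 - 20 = 12*c^2 + 24*c - 96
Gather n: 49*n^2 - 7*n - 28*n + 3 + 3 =49*n^2 - 35*n + 6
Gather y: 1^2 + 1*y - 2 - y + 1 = 0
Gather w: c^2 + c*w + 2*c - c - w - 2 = c^2 + c + w*(c - 1) - 2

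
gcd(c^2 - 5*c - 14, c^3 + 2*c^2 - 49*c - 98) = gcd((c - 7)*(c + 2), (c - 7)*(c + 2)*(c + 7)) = c^2 - 5*c - 14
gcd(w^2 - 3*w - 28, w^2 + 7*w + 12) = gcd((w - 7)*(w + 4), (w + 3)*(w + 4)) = w + 4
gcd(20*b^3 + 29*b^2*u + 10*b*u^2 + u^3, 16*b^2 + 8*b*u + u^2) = 4*b + u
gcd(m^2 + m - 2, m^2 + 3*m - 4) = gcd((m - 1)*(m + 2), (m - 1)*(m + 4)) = m - 1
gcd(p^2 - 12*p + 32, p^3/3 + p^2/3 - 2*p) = 1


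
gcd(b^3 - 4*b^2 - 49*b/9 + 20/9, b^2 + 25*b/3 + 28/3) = b + 4/3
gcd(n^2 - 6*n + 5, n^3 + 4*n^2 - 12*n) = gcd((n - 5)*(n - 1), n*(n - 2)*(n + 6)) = 1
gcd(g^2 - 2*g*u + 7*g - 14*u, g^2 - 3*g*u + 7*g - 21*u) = g + 7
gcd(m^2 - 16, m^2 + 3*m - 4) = m + 4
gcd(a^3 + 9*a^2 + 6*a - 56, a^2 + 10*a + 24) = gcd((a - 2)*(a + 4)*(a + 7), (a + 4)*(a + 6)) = a + 4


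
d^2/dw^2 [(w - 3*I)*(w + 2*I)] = 2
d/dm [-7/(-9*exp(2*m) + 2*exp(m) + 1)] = (14 - 126*exp(m))*exp(m)/(-9*exp(2*m) + 2*exp(m) + 1)^2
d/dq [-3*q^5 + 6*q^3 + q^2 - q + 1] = -15*q^4 + 18*q^2 + 2*q - 1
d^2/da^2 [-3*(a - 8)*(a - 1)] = -6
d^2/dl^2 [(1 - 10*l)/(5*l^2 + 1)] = 10*(20*l^2*(1 - 10*l) + (30*l - 1)*(5*l^2 + 1))/(5*l^2 + 1)^3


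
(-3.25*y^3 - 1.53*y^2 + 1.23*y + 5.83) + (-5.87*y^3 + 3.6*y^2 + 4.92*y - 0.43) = -9.12*y^3 + 2.07*y^2 + 6.15*y + 5.4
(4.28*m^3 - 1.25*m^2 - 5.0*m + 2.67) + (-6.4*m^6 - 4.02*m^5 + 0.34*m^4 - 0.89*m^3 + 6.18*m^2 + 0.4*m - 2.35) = -6.4*m^6 - 4.02*m^5 + 0.34*m^4 + 3.39*m^3 + 4.93*m^2 - 4.6*m + 0.32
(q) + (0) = q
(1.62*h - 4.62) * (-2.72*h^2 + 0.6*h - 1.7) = -4.4064*h^3 + 13.5384*h^2 - 5.526*h + 7.854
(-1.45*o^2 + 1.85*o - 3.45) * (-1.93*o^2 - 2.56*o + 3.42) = 2.7985*o^4 + 0.1415*o^3 - 3.0365*o^2 + 15.159*o - 11.799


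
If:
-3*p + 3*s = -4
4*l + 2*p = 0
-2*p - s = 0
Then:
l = -2/9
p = 4/9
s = -8/9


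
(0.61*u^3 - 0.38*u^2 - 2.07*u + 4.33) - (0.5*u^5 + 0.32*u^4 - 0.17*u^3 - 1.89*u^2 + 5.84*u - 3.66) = -0.5*u^5 - 0.32*u^4 + 0.78*u^3 + 1.51*u^2 - 7.91*u + 7.99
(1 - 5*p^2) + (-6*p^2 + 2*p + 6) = -11*p^2 + 2*p + 7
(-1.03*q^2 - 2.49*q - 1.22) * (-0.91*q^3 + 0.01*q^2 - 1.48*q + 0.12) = 0.9373*q^5 + 2.2556*q^4 + 2.6097*q^3 + 3.5494*q^2 + 1.5068*q - 0.1464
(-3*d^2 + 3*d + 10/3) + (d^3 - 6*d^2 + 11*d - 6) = d^3 - 9*d^2 + 14*d - 8/3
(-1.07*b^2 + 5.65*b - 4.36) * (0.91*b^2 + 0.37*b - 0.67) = -0.9737*b^4 + 4.7456*b^3 - 1.1602*b^2 - 5.3987*b + 2.9212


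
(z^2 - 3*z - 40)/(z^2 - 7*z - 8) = (z + 5)/(z + 1)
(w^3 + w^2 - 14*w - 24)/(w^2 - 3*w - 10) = (w^2 - w - 12)/(w - 5)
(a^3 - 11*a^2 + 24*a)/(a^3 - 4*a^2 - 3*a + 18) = a*(a - 8)/(a^2 - a - 6)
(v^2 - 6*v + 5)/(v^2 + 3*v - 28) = (v^2 - 6*v + 5)/(v^2 + 3*v - 28)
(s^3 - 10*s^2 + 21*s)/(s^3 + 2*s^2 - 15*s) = (s - 7)/(s + 5)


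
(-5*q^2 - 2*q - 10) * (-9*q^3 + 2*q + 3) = 45*q^5 + 18*q^4 + 80*q^3 - 19*q^2 - 26*q - 30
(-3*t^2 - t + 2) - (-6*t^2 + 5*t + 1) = 3*t^2 - 6*t + 1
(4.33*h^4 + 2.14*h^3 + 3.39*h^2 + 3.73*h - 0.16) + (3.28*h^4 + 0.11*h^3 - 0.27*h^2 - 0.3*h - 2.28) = 7.61*h^4 + 2.25*h^3 + 3.12*h^2 + 3.43*h - 2.44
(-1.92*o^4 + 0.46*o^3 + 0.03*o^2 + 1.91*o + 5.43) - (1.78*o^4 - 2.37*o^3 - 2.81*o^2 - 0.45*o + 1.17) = -3.7*o^4 + 2.83*o^3 + 2.84*o^2 + 2.36*o + 4.26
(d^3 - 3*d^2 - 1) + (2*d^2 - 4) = d^3 - d^2 - 5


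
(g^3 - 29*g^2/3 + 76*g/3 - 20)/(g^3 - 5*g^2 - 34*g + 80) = (g^2 - 23*g/3 + 10)/(g^2 - 3*g - 40)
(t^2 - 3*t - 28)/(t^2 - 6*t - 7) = (t + 4)/(t + 1)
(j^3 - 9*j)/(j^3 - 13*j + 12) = j*(j + 3)/(j^2 + 3*j - 4)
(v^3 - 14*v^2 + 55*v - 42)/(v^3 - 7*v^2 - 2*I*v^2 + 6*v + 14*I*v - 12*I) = (v - 7)/(v - 2*I)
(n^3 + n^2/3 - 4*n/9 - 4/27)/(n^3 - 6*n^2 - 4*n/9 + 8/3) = (n + 1/3)/(n - 6)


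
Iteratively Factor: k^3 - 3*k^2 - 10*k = (k + 2)*(k^2 - 5*k) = k*(k + 2)*(k - 5)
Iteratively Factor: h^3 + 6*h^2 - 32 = (h + 4)*(h^2 + 2*h - 8) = (h + 4)^2*(h - 2)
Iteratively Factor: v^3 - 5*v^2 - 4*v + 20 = (v + 2)*(v^2 - 7*v + 10) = (v - 5)*(v + 2)*(v - 2)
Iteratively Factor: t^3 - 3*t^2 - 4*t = (t - 4)*(t^2 + t) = (t - 4)*(t + 1)*(t)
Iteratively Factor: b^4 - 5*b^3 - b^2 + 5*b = (b + 1)*(b^3 - 6*b^2 + 5*b) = b*(b + 1)*(b^2 - 6*b + 5) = b*(b - 5)*(b + 1)*(b - 1)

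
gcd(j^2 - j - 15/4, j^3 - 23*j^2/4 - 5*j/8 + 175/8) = j - 5/2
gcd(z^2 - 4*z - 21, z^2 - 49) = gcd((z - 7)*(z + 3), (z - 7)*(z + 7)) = z - 7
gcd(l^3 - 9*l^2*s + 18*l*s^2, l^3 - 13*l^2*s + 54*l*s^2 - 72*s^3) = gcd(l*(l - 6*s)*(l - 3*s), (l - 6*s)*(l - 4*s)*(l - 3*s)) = l^2 - 9*l*s + 18*s^2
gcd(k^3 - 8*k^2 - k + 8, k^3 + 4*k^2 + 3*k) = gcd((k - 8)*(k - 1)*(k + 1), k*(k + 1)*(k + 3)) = k + 1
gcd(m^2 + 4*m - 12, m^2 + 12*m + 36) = m + 6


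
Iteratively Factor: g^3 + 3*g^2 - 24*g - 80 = (g + 4)*(g^2 - g - 20) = (g + 4)^2*(g - 5)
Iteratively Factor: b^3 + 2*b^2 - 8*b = (b - 2)*(b^2 + 4*b) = b*(b - 2)*(b + 4)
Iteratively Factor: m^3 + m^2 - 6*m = (m)*(m^2 + m - 6) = m*(m + 3)*(m - 2)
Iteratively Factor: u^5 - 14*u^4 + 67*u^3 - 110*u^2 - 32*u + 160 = (u - 4)*(u^4 - 10*u^3 + 27*u^2 - 2*u - 40) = (u - 4)*(u - 2)*(u^3 - 8*u^2 + 11*u + 20) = (u - 5)*(u - 4)*(u - 2)*(u^2 - 3*u - 4) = (u - 5)*(u - 4)*(u - 2)*(u + 1)*(u - 4)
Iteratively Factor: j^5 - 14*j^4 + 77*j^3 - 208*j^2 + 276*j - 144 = (j - 3)*(j^4 - 11*j^3 + 44*j^2 - 76*j + 48) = (j - 4)*(j - 3)*(j^3 - 7*j^2 + 16*j - 12) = (j - 4)*(j - 3)*(j - 2)*(j^2 - 5*j + 6) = (j - 4)*(j - 3)^2*(j - 2)*(j - 2)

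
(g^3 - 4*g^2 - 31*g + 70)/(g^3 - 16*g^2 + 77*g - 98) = (g + 5)/(g - 7)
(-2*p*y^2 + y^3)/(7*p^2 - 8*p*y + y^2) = y^2*(-2*p + y)/(7*p^2 - 8*p*y + y^2)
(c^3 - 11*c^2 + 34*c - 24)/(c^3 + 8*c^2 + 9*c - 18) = (c^2 - 10*c + 24)/(c^2 + 9*c + 18)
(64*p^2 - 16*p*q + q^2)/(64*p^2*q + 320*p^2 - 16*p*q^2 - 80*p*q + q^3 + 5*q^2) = 1/(q + 5)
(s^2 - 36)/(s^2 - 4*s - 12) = (s + 6)/(s + 2)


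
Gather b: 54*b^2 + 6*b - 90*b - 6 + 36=54*b^2 - 84*b + 30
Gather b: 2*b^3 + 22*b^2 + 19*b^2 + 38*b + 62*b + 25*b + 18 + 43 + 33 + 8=2*b^3 + 41*b^2 + 125*b + 102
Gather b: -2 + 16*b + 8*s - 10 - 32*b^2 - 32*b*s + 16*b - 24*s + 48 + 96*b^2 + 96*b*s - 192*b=64*b^2 + b*(64*s - 160) - 16*s + 36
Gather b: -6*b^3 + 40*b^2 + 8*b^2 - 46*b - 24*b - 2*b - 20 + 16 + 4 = -6*b^3 + 48*b^2 - 72*b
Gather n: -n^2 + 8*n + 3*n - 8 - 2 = -n^2 + 11*n - 10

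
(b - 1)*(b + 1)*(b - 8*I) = b^3 - 8*I*b^2 - b + 8*I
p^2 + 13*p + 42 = (p + 6)*(p + 7)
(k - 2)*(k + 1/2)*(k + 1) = k^3 - k^2/2 - 5*k/2 - 1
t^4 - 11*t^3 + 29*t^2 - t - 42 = (t - 7)*(t - 3)*(t - 2)*(t + 1)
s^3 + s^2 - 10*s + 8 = (s - 2)*(s - 1)*(s + 4)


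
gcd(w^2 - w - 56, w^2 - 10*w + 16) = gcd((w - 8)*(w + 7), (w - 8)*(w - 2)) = w - 8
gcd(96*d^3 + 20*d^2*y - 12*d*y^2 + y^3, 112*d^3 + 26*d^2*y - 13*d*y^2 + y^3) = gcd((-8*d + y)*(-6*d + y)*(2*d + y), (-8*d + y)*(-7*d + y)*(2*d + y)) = -16*d^2 - 6*d*y + y^2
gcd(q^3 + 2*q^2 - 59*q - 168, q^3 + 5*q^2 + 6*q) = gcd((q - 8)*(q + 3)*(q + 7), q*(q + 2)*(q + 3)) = q + 3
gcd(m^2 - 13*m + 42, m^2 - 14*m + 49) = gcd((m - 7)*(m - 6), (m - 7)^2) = m - 7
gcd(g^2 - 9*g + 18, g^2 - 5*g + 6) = g - 3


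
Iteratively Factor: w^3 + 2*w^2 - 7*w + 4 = (w - 1)*(w^2 + 3*w - 4) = (w - 1)*(w + 4)*(w - 1)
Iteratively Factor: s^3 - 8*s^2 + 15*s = (s)*(s^2 - 8*s + 15) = s*(s - 5)*(s - 3)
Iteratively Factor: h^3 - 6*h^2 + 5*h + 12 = (h - 3)*(h^2 - 3*h - 4) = (h - 4)*(h - 3)*(h + 1)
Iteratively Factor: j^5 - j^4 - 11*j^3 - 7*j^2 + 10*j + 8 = (j - 1)*(j^4 - 11*j^2 - 18*j - 8) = (j - 1)*(j + 1)*(j^3 - j^2 - 10*j - 8) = (j - 1)*(j + 1)^2*(j^2 - 2*j - 8) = (j - 4)*(j - 1)*(j + 1)^2*(j + 2)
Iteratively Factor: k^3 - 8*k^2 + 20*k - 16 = (k - 2)*(k^2 - 6*k + 8) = (k - 4)*(k - 2)*(k - 2)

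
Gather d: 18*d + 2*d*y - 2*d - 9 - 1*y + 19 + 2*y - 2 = d*(2*y + 16) + y + 8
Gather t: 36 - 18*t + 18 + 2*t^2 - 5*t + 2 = 2*t^2 - 23*t + 56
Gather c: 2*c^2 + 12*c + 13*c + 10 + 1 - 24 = 2*c^2 + 25*c - 13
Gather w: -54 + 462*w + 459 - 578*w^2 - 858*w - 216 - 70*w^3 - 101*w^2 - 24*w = -70*w^3 - 679*w^2 - 420*w + 189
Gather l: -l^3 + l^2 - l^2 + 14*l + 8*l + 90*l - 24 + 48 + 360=-l^3 + 112*l + 384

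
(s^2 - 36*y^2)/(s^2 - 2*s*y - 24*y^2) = (s + 6*y)/(s + 4*y)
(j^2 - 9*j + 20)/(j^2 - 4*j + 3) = (j^2 - 9*j + 20)/(j^2 - 4*j + 3)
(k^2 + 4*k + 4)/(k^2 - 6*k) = (k^2 + 4*k + 4)/(k*(k - 6))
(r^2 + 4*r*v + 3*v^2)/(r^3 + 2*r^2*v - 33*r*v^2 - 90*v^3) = (r + v)/(r^2 - r*v - 30*v^2)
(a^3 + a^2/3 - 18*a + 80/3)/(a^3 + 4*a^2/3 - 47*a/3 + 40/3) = (a - 2)/(a - 1)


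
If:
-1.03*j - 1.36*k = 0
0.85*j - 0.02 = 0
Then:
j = 0.02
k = -0.02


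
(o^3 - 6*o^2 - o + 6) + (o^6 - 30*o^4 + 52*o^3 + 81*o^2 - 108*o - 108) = o^6 - 30*o^4 + 53*o^3 + 75*o^2 - 109*o - 102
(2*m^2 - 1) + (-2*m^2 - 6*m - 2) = -6*m - 3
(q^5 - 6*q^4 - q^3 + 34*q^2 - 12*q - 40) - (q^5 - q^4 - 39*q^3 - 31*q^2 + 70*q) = -5*q^4 + 38*q^3 + 65*q^2 - 82*q - 40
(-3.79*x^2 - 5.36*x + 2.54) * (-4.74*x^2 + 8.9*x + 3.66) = 17.9646*x^4 - 8.3246*x^3 - 73.615*x^2 + 2.9884*x + 9.2964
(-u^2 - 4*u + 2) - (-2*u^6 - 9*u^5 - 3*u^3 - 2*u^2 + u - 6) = 2*u^6 + 9*u^5 + 3*u^3 + u^2 - 5*u + 8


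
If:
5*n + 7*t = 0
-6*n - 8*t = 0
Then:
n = 0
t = 0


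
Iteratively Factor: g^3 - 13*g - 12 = (g + 1)*(g^2 - g - 12) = (g - 4)*(g + 1)*(g + 3)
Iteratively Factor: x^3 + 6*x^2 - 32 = (x + 4)*(x^2 + 2*x - 8) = (x - 2)*(x + 4)*(x + 4)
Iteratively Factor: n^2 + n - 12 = (n + 4)*(n - 3)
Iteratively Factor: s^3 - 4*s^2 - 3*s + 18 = (s + 2)*(s^2 - 6*s + 9) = (s - 3)*(s + 2)*(s - 3)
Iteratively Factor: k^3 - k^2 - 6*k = (k)*(k^2 - k - 6) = k*(k - 3)*(k + 2)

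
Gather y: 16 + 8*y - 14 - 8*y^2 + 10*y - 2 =-8*y^2 + 18*y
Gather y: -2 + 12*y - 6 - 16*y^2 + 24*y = -16*y^2 + 36*y - 8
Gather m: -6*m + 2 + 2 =4 - 6*m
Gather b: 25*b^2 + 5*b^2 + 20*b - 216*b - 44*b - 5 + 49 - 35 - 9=30*b^2 - 240*b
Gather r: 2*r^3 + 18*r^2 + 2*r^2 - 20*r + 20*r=2*r^3 + 20*r^2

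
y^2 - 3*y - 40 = (y - 8)*(y + 5)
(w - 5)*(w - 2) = w^2 - 7*w + 10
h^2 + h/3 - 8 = (h - 8/3)*(h + 3)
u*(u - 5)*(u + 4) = u^3 - u^2 - 20*u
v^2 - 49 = (v - 7)*(v + 7)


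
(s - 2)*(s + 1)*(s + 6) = s^3 + 5*s^2 - 8*s - 12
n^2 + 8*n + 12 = (n + 2)*(n + 6)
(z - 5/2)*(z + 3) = z^2 + z/2 - 15/2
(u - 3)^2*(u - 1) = u^3 - 7*u^2 + 15*u - 9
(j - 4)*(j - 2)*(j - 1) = j^3 - 7*j^2 + 14*j - 8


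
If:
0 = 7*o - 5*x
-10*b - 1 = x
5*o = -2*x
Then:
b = -1/10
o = 0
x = 0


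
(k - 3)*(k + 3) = k^2 - 9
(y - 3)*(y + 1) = y^2 - 2*y - 3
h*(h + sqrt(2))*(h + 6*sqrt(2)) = h^3 + 7*sqrt(2)*h^2 + 12*h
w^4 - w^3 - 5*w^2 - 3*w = w*(w - 3)*(w + 1)^2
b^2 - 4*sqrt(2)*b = b*(b - 4*sqrt(2))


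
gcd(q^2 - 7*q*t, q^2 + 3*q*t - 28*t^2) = 1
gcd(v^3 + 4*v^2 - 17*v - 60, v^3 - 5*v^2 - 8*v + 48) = v^2 - v - 12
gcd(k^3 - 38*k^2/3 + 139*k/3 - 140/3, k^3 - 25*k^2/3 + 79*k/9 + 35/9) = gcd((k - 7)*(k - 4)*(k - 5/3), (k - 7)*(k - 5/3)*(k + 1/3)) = k^2 - 26*k/3 + 35/3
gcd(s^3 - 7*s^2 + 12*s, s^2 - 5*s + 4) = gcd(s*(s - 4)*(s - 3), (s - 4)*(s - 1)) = s - 4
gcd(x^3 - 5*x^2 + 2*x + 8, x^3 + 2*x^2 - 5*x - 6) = x^2 - x - 2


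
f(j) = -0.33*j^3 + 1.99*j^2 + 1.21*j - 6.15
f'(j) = -0.99*j^2 + 3.98*j + 1.21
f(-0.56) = -6.15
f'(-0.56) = -1.33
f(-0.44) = -6.27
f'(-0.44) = -0.73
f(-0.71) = -5.89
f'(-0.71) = -2.11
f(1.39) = -1.51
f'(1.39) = 4.83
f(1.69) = -0.01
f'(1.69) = 5.11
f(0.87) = -3.81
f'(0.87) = 3.92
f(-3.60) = 30.68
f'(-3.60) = -25.95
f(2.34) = 3.35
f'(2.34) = 5.10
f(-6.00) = 129.51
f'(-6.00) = -58.31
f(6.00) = 1.47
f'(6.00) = -10.55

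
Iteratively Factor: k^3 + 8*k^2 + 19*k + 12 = (k + 3)*(k^2 + 5*k + 4) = (k + 3)*(k + 4)*(k + 1)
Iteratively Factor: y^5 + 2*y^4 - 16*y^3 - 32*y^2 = (y + 4)*(y^4 - 2*y^3 - 8*y^2) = (y - 4)*(y + 4)*(y^3 + 2*y^2) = y*(y - 4)*(y + 4)*(y^2 + 2*y) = y*(y - 4)*(y + 2)*(y + 4)*(y)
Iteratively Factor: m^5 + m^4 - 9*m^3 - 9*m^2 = (m)*(m^4 + m^3 - 9*m^2 - 9*m) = m*(m - 3)*(m^3 + 4*m^2 + 3*m) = m*(m - 3)*(m + 3)*(m^2 + m) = m^2*(m - 3)*(m + 3)*(m + 1)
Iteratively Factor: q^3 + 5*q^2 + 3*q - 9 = (q - 1)*(q^2 + 6*q + 9) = (q - 1)*(q + 3)*(q + 3)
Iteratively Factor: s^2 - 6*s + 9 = (s - 3)*(s - 3)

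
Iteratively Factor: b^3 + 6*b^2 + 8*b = (b + 2)*(b^2 + 4*b) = (b + 2)*(b + 4)*(b)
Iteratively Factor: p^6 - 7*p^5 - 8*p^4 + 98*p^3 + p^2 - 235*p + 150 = (p + 2)*(p^5 - 9*p^4 + 10*p^3 + 78*p^2 - 155*p + 75) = (p + 2)*(p + 3)*(p^4 - 12*p^3 + 46*p^2 - 60*p + 25) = (p - 1)*(p + 2)*(p + 3)*(p^3 - 11*p^2 + 35*p - 25) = (p - 5)*(p - 1)*(p + 2)*(p + 3)*(p^2 - 6*p + 5) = (p - 5)^2*(p - 1)*(p + 2)*(p + 3)*(p - 1)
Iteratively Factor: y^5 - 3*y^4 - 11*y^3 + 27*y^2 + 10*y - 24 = (y - 1)*(y^4 - 2*y^3 - 13*y^2 + 14*y + 24) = (y - 4)*(y - 1)*(y^3 + 2*y^2 - 5*y - 6) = (y - 4)*(y - 1)*(y + 3)*(y^2 - y - 2) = (y - 4)*(y - 2)*(y - 1)*(y + 3)*(y + 1)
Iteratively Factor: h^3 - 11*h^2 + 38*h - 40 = (h - 2)*(h^2 - 9*h + 20) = (h - 5)*(h - 2)*(h - 4)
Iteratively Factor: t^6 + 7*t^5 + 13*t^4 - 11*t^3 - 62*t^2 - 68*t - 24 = (t + 2)*(t^5 + 5*t^4 + 3*t^3 - 17*t^2 - 28*t - 12) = (t + 2)*(t + 3)*(t^4 + 2*t^3 - 3*t^2 - 8*t - 4) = (t - 2)*(t + 2)*(t + 3)*(t^3 + 4*t^2 + 5*t + 2) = (t - 2)*(t + 2)^2*(t + 3)*(t^2 + 2*t + 1) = (t - 2)*(t + 1)*(t + 2)^2*(t + 3)*(t + 1)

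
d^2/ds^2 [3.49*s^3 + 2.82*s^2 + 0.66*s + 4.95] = 20.94*s + 5.64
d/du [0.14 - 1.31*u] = -1.31000000000000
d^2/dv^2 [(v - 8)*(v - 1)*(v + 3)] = 6*v - 12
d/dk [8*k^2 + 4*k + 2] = 16*k + 4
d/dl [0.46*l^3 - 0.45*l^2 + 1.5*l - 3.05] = 1.38*l^2 - 0.9*l + 1.5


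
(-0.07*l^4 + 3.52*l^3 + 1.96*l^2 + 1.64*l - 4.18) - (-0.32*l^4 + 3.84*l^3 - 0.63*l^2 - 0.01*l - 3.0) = 0.25*l^4 - 0.32*l^3 + 2.59*l^2 + 1.65*l - 1.18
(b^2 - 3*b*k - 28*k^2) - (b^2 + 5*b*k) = -8*b*k - 28*k^2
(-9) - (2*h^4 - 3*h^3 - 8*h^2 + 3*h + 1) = -2*h^4 + 3*h^3 + 8*h^2 - 3*h - 10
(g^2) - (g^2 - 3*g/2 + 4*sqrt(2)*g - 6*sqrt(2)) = -4*sqrt(2)*g + 3*g/2 + 6*sqrt(2)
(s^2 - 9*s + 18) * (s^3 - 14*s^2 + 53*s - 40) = s^5 - 23*s^4 + 197*s^3 - 769*s^2 + 1314*s - 720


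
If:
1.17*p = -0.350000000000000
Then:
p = -0.30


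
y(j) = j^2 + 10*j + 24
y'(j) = 2*j + 10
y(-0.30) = 21.09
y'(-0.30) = 9.40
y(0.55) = 29.80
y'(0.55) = 11.10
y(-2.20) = 6.84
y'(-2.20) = 5.60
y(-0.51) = 19.16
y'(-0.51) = 8.98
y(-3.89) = 0.23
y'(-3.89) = 2.22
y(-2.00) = 8.00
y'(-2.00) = 6.00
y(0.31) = 27.20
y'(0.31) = 10.62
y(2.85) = 60.62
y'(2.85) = 15.70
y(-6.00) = 0.00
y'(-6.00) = -2.00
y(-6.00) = 0.00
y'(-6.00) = -2.00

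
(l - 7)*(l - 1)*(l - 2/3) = l^3 - 26*l^2/3 + 37*l/3 - 14/3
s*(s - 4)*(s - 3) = s^3 - 7*s^2 + 12*s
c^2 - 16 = (c - 4)*(c + 4)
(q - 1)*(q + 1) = q^2 - 1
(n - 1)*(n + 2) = n^2 + n - 2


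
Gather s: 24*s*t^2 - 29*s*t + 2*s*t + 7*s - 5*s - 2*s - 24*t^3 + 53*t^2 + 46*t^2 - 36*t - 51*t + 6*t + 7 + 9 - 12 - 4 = s*(24*t^2 - 27*t) - 24*t^3 + 99*t^2 - 81*t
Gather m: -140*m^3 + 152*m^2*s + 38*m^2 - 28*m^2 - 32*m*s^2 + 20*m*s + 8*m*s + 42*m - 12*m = -140*m^3 + m^2*(152*s + 10) + m*(-32*s^2 + 28*s + 30)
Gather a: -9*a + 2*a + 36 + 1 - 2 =35 - 7*a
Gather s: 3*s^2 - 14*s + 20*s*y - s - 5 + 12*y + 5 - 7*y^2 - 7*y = 3*s^2 + s*(20*y - 15) - 7*y^2 + 5*y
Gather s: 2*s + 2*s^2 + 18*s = 2*s^2 + 20*s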